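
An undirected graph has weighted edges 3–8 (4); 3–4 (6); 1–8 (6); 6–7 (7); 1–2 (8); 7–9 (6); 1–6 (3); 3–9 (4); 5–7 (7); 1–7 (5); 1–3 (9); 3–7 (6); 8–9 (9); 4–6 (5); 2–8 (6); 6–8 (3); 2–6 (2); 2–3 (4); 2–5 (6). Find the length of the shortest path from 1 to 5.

11

Checking several routes:
1 → 2 → 5: 8 + 6 = 14
1 → 8 → 6 → 2 → 5: 6 + 3 + 2 + 6 = 17
1 → 6 → 2 → 5: 3 + 2 + 6 = 11
1 → 7 → 5: 5 + 7 = 12
1 → 6 → 7 → 5: 3 + 7 + 7 = 17
Shortest: 11.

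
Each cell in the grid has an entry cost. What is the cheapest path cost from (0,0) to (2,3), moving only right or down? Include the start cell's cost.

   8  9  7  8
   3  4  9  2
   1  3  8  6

29

One optimal route is r0c0 r1c0 r2c0 r2c1 r2c2 r2c3.
Its cost is 8 + 3 + 1 + 3 + 8 + 6 = 29.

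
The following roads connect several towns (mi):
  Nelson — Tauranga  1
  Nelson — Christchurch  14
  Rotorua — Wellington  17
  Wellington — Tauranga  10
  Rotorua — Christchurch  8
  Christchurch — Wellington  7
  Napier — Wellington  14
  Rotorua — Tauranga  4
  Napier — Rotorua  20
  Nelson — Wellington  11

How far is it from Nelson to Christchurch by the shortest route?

13

Some routes from Nelson to Christchurch:
Nelson → Christchurch: 14
Nelson → Tauranga → Wellington → Christchurch: 1 + 10 + 7 = 18
Nelson → Tauranga → Rotorua → Christchurch: 1 + 4 + 8 = 13
The minimum is 13 mi.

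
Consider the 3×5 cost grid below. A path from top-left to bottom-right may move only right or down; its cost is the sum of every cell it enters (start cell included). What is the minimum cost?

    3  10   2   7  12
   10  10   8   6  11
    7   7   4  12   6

Take r0c0 → r0c1 → r0c2 → r0c3 → r1c3 → r1c4 → r2c4 for a total of 3 + 10 + 2 + 7 + 6 + 11 + 6 = 45.
(Top row then right column would cost 51.)

45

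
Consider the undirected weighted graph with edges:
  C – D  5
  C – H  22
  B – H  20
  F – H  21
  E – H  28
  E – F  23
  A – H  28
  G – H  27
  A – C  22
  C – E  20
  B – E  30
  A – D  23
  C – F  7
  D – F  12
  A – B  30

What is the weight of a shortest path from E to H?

28

Checking several routes:
E→C→H: 20 + 22 = 42
E→H: 28
E→F→H: 23 + 21 = 44
E→B→H: 30 + 20 = 50
E→C→F→H: 20 + 7 + 21 = 48
Shortest: 28.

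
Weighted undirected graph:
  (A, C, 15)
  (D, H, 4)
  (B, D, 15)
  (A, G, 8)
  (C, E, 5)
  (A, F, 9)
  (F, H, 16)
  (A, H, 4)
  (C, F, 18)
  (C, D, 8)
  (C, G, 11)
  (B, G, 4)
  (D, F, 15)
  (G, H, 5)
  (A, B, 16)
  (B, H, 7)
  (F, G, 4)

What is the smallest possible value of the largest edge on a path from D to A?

4

Some routes from D to A:
D -> H -> A: max(4, 4) = 4
D -> C -> G -> B -> H -> A: max(8, 11, 4, 7, 4) = 11
D -> H -> G -> A: max(4, 5, 8) = 8
D -> H -> B -> G -> A: max(4, 7, 4, 8) = 8
D -> H -> G -> F -> A: max(4, 5, 4, 9) = 9
D -> H -> B -> G -> F -> A: max(4, 7, 4, 4, 9) = 9
The minimum achievable maximum is 4.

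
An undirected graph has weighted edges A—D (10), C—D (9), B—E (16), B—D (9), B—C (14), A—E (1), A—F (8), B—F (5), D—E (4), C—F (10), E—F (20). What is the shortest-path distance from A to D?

Comparing a few candidate routes:
A -> E -> B -> D: 1 + 16 + 9 = 26
A -> F -> B -> D: 8 + 5 + 9 = 22
A -> F -> E -> D: 8 + 20 + 4 = 32
A -> D: 10
A -> F -> C -> D: 8 + 10 + 9 = 27
A -> E -> D: 1 + 4 = 5
The minimum is 5.

5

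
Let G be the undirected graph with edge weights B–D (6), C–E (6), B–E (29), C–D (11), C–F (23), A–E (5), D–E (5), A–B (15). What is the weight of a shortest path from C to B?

Checking several routes:
C → E → B: 6 + 29 = 35
C → E → A → B: 6 + 5 + 15 = 26
C → E → D → B: 6 + 5 + 6 = 17
C → D → B: 11 + 6 = 17
Shortest: 17.

17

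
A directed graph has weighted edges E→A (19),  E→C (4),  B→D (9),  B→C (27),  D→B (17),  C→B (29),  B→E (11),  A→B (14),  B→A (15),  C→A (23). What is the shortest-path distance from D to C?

32

Paths from D to C:
D -> B -> E -> C: 17 + 11 + 4 = 32
D -> B -> C: 17 + 27 = 44
Best route has total 32.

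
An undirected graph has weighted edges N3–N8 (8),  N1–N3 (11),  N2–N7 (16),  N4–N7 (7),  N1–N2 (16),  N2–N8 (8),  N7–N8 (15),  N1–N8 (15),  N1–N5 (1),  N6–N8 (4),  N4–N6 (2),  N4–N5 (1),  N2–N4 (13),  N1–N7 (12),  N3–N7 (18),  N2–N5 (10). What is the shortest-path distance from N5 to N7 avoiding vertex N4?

13

Checking several routes:
N5→N2→N7: 10 + 16 = 26
N5→N1→N2→N7: 1 + 16 + 16 = 33
N5→N1→N7: 1 + 12 = 13
N5→N2→N8→N7: 10 + 8 + 15 = 33
N5→N1→N8→N7: 1 + 15 + 15 = 31
N5→N1→N3→N7: 1 + 11 + 18 = 30
The minimum is 13.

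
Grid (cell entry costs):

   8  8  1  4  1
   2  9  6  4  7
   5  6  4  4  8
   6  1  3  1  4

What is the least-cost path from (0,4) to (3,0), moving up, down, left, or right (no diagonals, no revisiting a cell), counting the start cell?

Cheapest: (0,4) → (0,3) → (1,3) → (2,3) → (3,3) → (3,2) → (3,1) → (3,0)
  1 + 4 + 4 + 4 + 1 + 3 + 1 + 6 = 24

24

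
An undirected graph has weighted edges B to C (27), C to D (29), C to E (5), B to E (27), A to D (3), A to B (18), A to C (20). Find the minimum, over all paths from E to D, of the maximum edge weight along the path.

20

Some routes from E to D:
E → B → C → A → D: max(27, 27, 20, 3) = 27
E → C → A → D: max(5, 20, 3) = 20
E → B → A → D: max(27, 18, 3) = 27
The minimum achievable maximum is 20.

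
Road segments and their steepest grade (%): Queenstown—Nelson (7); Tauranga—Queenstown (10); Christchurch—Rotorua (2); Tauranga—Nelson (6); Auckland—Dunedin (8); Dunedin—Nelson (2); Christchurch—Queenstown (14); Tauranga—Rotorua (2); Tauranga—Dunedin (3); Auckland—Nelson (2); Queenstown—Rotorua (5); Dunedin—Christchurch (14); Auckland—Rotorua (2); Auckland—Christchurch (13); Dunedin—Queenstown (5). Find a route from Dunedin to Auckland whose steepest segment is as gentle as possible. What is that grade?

2

Checking several routes:
Dunedin-Queenstown-Rotorua-Auckland: max(5, 5, 2) = 5
Dunedin-Tauranga-Rotorua-Auckland: max(3, 2, 2) = 3
Dunedin-Nelson-Auckland: max(2, 2) = 2
The minimum achievable maximum is 2%.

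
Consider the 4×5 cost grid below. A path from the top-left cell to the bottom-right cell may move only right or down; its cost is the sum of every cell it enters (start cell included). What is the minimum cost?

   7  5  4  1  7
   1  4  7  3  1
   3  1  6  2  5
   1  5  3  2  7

Take [0,0] → [1,0] → [2,0] → [2,1] → [2,2] → [2,3] → [3,3] → [3,4] for a total of 7 + 1 + 3 + 1 + 6 + 2 + 2 + 7 = 29.
(Top row then right column would cost 37.)

29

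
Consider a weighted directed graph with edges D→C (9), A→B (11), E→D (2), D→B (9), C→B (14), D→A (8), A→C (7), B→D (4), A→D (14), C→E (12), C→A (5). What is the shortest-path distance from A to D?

14

Candidate routes:
A → B → D: 11 + 4 = 15
A → C → E → D: 7 + 12 + 2 = 21
A → D: 14
A → C → B → D: 7 + 14 + 4 = 25
The minimum is 14.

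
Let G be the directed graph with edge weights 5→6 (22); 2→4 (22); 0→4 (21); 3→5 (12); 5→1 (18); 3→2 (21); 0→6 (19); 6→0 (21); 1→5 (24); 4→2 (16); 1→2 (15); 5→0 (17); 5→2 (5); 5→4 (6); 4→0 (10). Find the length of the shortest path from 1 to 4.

30

Candidate routes:
1 → 5 → 4: 24 + 6 = 30
1 → 5 → 0 → 4: 24 + 17 + 21 = 62
1 → 5 → 6 → 0 → 4: 24 + 22 + 21 + 21 = 88
1 → 5 → 2 → 4: 24 + 5 + 22 = 51
1 → 2 → 4: 15 + 22 = 37
Shortest: 30.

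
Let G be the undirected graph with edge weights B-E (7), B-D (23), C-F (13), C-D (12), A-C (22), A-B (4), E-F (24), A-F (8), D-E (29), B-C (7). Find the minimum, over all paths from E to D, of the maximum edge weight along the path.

Some routes from E to D:
E→B→D: max(7, 23) = 23
E→B→A→F→C→D: max(7, 4, 8, 13, 12) = 13
E→B→A→C→D: max(7, 4, 22, 12) = 22
E→F→C→A→B→D: max(24, 13, 22, 4, 23) = 24
E→F→C→D: max(24, 13, 12) = 24
E→B→C→D: max(7, 7, 12) = 12
Best route has worst link 12.

12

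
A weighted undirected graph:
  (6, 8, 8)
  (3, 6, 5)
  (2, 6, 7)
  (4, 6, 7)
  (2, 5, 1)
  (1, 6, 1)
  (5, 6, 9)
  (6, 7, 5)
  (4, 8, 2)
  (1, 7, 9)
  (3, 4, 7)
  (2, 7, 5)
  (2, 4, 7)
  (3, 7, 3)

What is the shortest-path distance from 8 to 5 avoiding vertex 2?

Checking several routes:
8-6-5: 8 + 9 = 17
8-4-6-5: 2 + 7 + 9 = 18
8-4-3-6-5: 2 + 7 + 5 + 9 = 23
Best route has total 17.

17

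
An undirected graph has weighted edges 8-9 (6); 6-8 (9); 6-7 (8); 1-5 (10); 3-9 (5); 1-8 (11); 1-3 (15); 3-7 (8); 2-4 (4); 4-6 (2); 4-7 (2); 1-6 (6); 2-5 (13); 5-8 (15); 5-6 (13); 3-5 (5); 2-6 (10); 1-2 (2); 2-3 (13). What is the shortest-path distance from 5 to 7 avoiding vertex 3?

17

A few of the 5→7 routes:
5 → 1 → 2 → 4 → 7: 10 + 2 + 4 + 2 = 18
5 → 2 → 4 → 7: 13 + 4 + 2 = 19
5 → 1 → 6 → 7: 10 + 6 + 8 = 24
5 → 6 → 7: 13 + 8 = 21
5 → 1 → 6 → 4 → 7: 10 + 6 + 2 + 2 = 20
5 → 6 → 4 → 7: 13 + 2 + 2 = 17
Shortest: 17.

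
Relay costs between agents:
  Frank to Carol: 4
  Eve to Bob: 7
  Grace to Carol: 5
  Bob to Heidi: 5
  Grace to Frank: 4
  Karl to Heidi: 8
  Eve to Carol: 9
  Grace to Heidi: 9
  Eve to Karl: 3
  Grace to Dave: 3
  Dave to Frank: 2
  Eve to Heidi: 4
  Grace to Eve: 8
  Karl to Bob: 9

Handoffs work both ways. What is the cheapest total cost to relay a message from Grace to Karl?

11

Some routes from Grace to Karl:
Grace → Eve → Heidi → Karl: 8 + 4 + 8 = 20
Grace → Eve → Karl: 8 + 3 = 11
Grace → Carol → Eve → Karl: 5 + 9 + 3 = 17
Grace → Frank → Carol → Eve → Karl: 4 + 4 + 9 + 3 = 20
Grace → Heidi → Eve → Karl: 9 + 4 + 3 = 16
Grace → Heidi → Karl: 9 + 8 = 17
Best route has total 11.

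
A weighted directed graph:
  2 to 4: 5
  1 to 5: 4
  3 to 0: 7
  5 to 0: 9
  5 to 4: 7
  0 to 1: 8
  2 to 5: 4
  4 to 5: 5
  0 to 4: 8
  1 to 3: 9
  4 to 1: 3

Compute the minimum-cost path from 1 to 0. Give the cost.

Candidate routes:
1-5-0: 4 + 9 = 13
1-3-0: 9 + 7 = 16
The minimum is 13.

13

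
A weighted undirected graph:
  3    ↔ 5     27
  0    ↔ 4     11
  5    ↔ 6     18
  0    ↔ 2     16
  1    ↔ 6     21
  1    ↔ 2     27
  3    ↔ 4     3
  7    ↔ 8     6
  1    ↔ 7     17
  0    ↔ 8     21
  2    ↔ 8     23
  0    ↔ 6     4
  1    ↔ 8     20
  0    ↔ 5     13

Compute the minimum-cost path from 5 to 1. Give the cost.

38

Comparing a few candidate routes:
5→0→8→1: 13 + 21 + 20 = 54
5→0→6→1: 13 + 4 + 21 = 38
5→6→1: 18 + 21 = 39
5→0→8→7→1: 13 + 21 + 6 + 17 = 57
5→0→2→1: 13 + 16 + 27 = 56
Shortest: 38.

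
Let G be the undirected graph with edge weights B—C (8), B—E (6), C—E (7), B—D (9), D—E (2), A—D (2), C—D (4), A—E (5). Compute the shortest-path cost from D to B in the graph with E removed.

9

Paths from D to B avoiding E:
D → B: 9
D → C → B: 4 + 8 = 12
The minimum is 9.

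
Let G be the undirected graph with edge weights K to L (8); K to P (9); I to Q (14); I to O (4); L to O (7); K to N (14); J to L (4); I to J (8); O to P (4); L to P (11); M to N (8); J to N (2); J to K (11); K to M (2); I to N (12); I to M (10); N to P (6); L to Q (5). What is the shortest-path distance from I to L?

11

Some routes from I to L:
I -> O -> L: 4 + 7 = 11
I -> N -> J -> L: 12 + 2 + 4 = 18
I -> J -> L: 8 + 4 = 12
The minimum is 11.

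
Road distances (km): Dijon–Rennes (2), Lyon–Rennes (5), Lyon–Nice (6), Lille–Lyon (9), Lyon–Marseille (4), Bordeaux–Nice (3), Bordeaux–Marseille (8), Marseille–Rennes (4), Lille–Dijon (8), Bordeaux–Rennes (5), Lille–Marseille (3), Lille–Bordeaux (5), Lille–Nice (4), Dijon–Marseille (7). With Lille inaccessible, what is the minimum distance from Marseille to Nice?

10

A few of the Marseille→Nice routes:
Marseille -> Lyon -> Nice: 4 + 6 = 10
Marseille -> Rennes -> Lyon -> Nice: 4 + 5 + 6 = 15
Marseille -> Bordeaux -> Nice: 8 + 3 = 11
Marseille -> Dijon -> Rennes -> Bordeaux -> Nice: 7 + 2 + 5 + 3 = 17
Marseille -> Rennes -> Bordeaux -> Nice: 4 + 5 + 3 = 12
Best route has total 10 km.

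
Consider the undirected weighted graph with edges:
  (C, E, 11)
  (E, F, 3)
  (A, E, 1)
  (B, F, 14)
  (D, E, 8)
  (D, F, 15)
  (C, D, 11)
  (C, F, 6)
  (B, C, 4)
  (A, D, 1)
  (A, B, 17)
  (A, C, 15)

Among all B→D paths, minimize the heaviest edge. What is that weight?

6

Some routes from B to D:
B - C - F - E - A - D: max(4, 6, 3, 1, 1) = 6
B - C - F - E - D: max(4, 6, 3, 8) = 8
B - C - E - D: max(4, 11, 8) = 11
B - C - E - A - D: max(4, 11, 1, 1) = 11
Best route has worst link 6.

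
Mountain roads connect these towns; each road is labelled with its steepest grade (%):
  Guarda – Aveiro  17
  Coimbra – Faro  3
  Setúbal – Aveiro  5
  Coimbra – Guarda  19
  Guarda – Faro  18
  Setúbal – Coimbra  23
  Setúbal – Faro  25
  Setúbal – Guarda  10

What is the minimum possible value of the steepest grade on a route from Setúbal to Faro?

Checking several routes:
Setúbal → Aveiro → Guarda → Coimbra → Faro: max(5, 17, 19, 3) = 19
Setúbal → Aveiro → Guarda → Faro: max(5, 17, 18) = 18
Setúbal → Guarda → Faro: max(10, 18) = 18
Best route has worst link 18%.

18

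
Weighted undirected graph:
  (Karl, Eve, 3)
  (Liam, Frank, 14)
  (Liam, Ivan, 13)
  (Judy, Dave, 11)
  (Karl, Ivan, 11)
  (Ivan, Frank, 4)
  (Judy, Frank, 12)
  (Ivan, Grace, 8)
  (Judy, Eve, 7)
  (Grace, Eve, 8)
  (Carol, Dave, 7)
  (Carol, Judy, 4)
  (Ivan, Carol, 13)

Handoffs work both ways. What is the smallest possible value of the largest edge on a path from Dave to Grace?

A few of the Dave→Grace routes:
Dave → Carol → Judy → Eve → Grace: max(7, 4, 7, 8) = 8
Dave → Judy → Eve → Karl → Ivan → Grace: max(11, 7, 3, 11, 8) = 11
Dave → Carol → Judy → Eve → Karl → Ivan → Grace: max(7, 4, 7, 3, 11, 8) = 11
Best route has worst link 8.

8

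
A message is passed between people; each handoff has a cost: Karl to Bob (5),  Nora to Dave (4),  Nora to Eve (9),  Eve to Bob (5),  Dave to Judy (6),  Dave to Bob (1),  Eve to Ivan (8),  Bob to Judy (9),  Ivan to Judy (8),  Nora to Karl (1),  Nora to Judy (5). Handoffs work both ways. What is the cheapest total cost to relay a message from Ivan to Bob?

13

Comparing a few candidate routes:
Ivan → Eve → Nora → Dave → Bob: 8 + 9 + 4 + 1 = 22
Ivan → Judy → Dave → Bob: 8 + 6 + 1 = 15
Ivan → Judy → Bob: 8 + 9 = 17
Ivan → Judy → Nora → Dave → Bob: 8 + 5 + 4 + 1 = 18
Ivan → Judy → Nora → Karl → Bob: 8 + 5 + 1 + 5 = 19
Ivan → Eve → Bob: 8 + 5 = 13
The minimum is 13.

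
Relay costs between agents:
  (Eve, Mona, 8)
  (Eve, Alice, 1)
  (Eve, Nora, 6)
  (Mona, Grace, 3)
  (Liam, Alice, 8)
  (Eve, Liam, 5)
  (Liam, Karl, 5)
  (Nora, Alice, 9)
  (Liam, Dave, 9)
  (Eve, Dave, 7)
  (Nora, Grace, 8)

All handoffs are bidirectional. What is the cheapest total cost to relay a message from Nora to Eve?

6

Candidate routes:
Nora → Grace → Mona → Eve: 8 + 3 + 8 = 19
Nora → Alice → Eve: 9 + 1 = 10
Nora → Alice → Liam → Eve: 9 + 8 + 5 = 22
Nora → Eve: 6
Nora → Alice → Liam → Dave → Eve: 9 + 8 + 9 + 7 = 33
Shortest: 6.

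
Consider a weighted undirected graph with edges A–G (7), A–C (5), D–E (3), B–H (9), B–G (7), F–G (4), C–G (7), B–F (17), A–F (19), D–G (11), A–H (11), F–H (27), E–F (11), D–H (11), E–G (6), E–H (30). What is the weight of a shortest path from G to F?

4

A few of the G→F routes:
G -> A -> F: 7 + 19 = 26
G -> E -> F: 6 + 11 = 17
G -> F: 4
G -> B -> F: 7 + 17 = 24
G -> D -> E -> F: 11 + 3 + 11 = 25
The minimum is 4.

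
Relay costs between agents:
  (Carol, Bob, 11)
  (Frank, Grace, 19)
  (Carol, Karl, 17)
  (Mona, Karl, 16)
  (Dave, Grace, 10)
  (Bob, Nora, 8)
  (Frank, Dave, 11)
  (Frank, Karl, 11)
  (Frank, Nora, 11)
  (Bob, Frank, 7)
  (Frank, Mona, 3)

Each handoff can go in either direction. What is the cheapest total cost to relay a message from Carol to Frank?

18

Candidate routes:
Carol→Karl→Frank: 17 + 11 = 28
Carol→Karl→Mona→Frank: 17 + 16 + 3 = 36
Carol→Bob→Frank: 11 + 7 = 18
Carol→Bob→Nora→Frank: 11 + 8 + 11 = 30
The minimum is 18.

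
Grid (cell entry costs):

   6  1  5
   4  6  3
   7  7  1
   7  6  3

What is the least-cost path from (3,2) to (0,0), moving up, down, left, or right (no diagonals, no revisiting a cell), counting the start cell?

One optimal route is r3c2→r2c2→r1c2→r0c2→r0c1→r0c0.
Its cost is 3 + 1 + 3 + 5 + 1 + 6 = 19.

19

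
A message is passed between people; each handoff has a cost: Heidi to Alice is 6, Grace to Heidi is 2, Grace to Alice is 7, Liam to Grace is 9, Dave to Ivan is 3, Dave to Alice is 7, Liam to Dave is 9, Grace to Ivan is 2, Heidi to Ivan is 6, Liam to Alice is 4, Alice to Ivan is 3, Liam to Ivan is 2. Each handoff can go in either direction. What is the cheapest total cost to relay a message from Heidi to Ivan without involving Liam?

Checking several routes:
Heidi→Alice→Dave→Ivan: 6 + 7 + 3 = 16
Heidi→Ivan: 6
Heidi→Alice→Grace→Ivan: 6 + 7 + 2 = 15
Heidi→Grace→Ivan: 2 + 2 = 4
Heidi→Grace→Alice→Ivan: 2 + 7 + 3 = 12
Heidi→Alice→Ivan: 6 + 3 = 9
Shortest: 4.

4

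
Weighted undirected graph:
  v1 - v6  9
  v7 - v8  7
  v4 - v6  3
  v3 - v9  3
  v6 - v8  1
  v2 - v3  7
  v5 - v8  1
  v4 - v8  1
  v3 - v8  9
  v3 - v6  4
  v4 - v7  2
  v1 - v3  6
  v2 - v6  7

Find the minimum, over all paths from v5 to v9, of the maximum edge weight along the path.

Checking several routes:
v5 → v8 → v4 → v6 → v3 → v9: max(1, 1, 3, 4, 3) = 4
v5 → v8 → v6 → v3 → v9: max(1, 1, 4, 3) = 4
v5 → v8 → v6 → v2 → v3 → v9: max(1, 1, 7, 7, 3) = 7
The minimum achievable maximum is 4.

4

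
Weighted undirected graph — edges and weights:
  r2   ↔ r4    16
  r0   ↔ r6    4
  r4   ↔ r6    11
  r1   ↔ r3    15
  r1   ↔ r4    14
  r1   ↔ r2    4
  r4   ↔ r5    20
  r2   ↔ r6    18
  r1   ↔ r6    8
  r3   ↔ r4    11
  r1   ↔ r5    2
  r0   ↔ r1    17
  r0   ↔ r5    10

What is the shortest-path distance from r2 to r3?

19

Some routes from r2 to r3:
r2→r1→r3: 4 + 15 = 19
r2→r1→r4→r3: 4 + 14 + 11 = 29
r2→r1→r5→r4→r3: 4 + 2 + 20 + 11 = 37
r2→r4→r3: 16 + 11 = 27
r2→r6→r4→r3: 18 + 11 + 11 = 40
r2→r1→r6→r4→r3: 4 + 8 + 11 + 11 = 34
The minimum is 19.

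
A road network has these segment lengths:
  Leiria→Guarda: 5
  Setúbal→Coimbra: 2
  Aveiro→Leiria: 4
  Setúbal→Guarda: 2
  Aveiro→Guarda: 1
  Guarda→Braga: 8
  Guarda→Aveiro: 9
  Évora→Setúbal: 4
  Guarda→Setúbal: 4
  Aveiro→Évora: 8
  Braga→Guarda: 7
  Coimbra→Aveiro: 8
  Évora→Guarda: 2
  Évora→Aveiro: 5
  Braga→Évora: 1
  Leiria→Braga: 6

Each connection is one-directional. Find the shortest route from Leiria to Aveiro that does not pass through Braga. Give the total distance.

Candidate routes:
Leiria→Guarda→Setúbal→Coimbra→Aveiro: 5 + 4 + 2 + 8 = 19
Leiria→Guarda→Aveiro: 5 + 9 = 14
Best route has total 14.

14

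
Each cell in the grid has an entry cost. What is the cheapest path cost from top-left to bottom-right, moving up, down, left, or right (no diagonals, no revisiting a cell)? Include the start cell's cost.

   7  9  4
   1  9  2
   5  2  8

23

Cheapest: (0,0) (1,0) (2,0) (2,1) (2,2)
  7 + 1 + 5 + 2 + 8 = 23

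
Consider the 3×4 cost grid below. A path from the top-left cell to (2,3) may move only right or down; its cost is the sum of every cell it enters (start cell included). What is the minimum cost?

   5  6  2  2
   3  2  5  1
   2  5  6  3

Best path: [0,0] → [0,1] → [0,2] → [0,3] → [1,3] → [2,3]
Cost: 5 + 6 + 2 + 2 + 1 + 3 = 19

19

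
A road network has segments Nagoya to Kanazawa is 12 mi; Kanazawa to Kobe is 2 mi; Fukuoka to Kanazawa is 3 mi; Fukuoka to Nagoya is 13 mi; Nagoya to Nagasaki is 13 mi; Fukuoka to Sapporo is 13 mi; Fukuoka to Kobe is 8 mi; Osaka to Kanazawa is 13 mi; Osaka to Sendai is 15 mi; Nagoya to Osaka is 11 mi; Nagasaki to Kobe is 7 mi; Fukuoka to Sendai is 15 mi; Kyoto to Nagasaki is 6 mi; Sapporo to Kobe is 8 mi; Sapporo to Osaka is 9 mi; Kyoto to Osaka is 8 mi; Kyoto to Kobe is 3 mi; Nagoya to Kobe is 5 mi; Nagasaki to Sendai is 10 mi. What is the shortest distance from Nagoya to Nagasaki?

12

Some routes from Nagoya to Nagasaki:
Nagoya-Nagasaki: 13
Nagoya-Kobe-Kyoto-Nagasaki: 5 + 3 + 6 = 14
Nagoya-Kobe-Nagasaki: 5 + 7 = 12
The minimum is 12 mi.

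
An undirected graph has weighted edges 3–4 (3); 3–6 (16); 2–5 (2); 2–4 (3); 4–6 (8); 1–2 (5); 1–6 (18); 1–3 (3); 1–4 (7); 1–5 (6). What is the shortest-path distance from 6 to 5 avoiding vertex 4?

Routes from 6 to 5 avoiding 4:
6 → 1 → 2 → 5: 18 + 5 + 2 = 25
6 → 3 → 1 → 2 → 5: 16 + 3 + 5 + 2 = 26
6 → 3 → 1 → 5: 16 + 3 + 6 = 25
6 → 1 → 5: 18 + 6 = 24
Best route has total 24.

24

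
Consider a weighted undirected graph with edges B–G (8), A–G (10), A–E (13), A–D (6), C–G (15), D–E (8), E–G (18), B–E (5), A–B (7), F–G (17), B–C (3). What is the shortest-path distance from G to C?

11

Checking several routes:
G -> A -> D -> E -> B -> C: 10 + 6 + 8 + 5 + 3 = 32
G -> C: 15
G -> A -> E -> B -> C: 10 + 13 + 5 + 3 = 31
G -> A -> B -> C: 10 + 7 + 3 = 20
G -> B -> C: 8 + 3 = 11
G -> E -> B -> C: 18 + 5 + 3 = 26
Shortest: 11.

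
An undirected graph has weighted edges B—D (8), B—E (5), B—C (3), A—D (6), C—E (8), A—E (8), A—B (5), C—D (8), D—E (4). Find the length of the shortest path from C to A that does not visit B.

14

Some routes from C to A avoiding B:
C -> E -> A: 8 + 8 = 16
C -> E -> D -> A: 8 + 4 + 6 = 18
C -> D -> A: 8 + 6 = 14
Shortest: 14.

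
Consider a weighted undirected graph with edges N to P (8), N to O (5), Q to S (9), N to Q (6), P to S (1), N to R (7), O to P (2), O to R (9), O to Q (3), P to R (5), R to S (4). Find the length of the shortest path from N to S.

A few of the N→S routes:
N-R-S: 7 + 4 = 11
N-O-P-S: 5 + 2 + 1 = 8
N-P-S: 8 + 1 = 9
The minimum is 8.

8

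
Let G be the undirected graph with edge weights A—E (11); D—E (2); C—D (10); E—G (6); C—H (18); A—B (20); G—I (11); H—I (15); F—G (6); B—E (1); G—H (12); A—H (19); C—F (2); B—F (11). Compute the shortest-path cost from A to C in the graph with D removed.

25

A few of the A→C routes:
A→E→G→F→C: 11 + 6 + 6 + 2 = 25
A→E→B→F→C: 11 + 1 + 11 + 2 = 25
A→B→F→C: 20 + 11 + 2 = 33
Best route has total 25.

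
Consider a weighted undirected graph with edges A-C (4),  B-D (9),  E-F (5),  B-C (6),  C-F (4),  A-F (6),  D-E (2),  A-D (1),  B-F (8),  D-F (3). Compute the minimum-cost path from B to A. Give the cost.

10

Checking several routes:
B -> F -> D -> A: 8 + 3 + 1 = 12
B -> C -> A: 6 + 4 = 10
B -> D -> A: 9 + 1 = 10
Best route has total 10.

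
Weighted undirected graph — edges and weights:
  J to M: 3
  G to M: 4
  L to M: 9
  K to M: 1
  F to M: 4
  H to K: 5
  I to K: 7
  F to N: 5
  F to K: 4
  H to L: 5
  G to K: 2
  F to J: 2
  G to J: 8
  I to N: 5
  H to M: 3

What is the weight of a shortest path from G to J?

Checking several routes:
G -> K -> M -> J: 2 + 1 + 3 = 6
G -> M -> J: 4 + 3 = 7
G -> K -> F -> J: 2 + 4 + 2 = 8
Shortest: 6.

6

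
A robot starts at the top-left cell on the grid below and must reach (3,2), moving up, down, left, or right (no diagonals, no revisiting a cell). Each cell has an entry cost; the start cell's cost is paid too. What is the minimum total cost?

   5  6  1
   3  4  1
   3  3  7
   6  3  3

Cheapest: [0,0] → [1,0] → [2,0] → [2,1] → [3,1] → [3,2]
  5 + 3 + 3 + 3 + 3 + 3 = 20

20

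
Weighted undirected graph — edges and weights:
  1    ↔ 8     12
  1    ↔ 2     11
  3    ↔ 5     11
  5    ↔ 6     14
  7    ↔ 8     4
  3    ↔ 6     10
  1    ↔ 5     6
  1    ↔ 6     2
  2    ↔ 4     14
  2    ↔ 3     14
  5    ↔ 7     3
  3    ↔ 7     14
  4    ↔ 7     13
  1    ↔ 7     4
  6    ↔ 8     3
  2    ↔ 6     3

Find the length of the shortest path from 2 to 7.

9

Checking several routes:
2 -> 6 -> 5 -> 7: 3 + 14 + 3 = 20
2 -> 6 -> 1 -> 5 -> 7: 3 + 2 + 6 + 3 = 14
2 -> 6 -> 1 -> 7: 3 + 2 + 4 = 9
2 -> 1 -> 7: 11 + 4 = 15
2 -> 6 -> 8 -> 7: 3 + 3 + 4 = 10
Best route has total 9.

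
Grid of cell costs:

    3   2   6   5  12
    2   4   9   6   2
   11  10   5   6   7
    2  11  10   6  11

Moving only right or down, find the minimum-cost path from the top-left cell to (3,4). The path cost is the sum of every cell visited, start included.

One optimal route is [0,0] -> [0,1] -> [0,2] -> [0,3] -> [1,3] -> [1,4] -> [2,4] -> [3,4].
Its cost is 3 + 2 + 6 + 5 + 6 + 2 + 7 + 11 = 42.

42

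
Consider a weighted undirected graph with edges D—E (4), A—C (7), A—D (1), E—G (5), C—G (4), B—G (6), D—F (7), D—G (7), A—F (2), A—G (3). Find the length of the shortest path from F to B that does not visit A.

Paths from F to B avoiding A:
F→D→E→G→B: 7 + 4 + 5 + 6 = 22
F→D→G→B: 7 + 7 + 6 = 20
The minimum is 20.

20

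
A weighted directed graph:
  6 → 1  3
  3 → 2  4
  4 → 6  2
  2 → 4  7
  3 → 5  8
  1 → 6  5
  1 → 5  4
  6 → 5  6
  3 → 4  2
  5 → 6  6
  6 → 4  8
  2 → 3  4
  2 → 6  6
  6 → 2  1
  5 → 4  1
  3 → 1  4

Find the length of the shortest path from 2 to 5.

Checking several routes:
2 - 6 - 5: 6 + 6 = 12
2 - 3 - 1 - 5: 4 + 4 + 4 = 12
2 - 3 - 5: 4 + 8 = 12
Shortest: 12.

12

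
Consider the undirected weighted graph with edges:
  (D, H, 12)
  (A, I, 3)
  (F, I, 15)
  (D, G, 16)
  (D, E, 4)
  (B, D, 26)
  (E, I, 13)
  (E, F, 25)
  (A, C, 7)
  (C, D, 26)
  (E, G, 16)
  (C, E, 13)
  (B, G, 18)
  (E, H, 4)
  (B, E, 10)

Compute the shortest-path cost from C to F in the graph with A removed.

Checking several routes:
C-D-E-F: 26 + 4 + 25 = 55
C-D-E-I-F: 26 + 4 + 13 + 15 = 58
C-E-I-F: 13 + 13 + 15 = 41
C-D-H-E-F: 26 + 12 + 4 + 25 = 67
C-E-F: 13 + 25 = 38
Best route has total 38.

38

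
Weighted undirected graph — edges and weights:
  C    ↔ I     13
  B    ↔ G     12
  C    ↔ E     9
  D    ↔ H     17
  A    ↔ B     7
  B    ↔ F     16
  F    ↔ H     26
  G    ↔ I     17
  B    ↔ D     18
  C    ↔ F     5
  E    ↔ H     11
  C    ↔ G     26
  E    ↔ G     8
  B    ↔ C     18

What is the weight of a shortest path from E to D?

Some routes from E to D:
E -> C -> B -> D: 9 + 18 + 18 = 45
E -> G -> B -> D: 8 + 12 + 18 = 38
E -> H -> D: 11 + 17 = 28
The minimum is 28.

28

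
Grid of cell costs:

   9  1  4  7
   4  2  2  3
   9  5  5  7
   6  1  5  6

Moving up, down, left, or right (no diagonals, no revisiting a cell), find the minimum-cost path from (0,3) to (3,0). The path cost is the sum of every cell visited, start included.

26

Best path: (0,3) → (0,2) → (0,1) → (1,1) → (2,1) → (3,1) → (3,0)
Cost: 7 + 4 + 1 + 2 + 5 + 1 + 6 = 26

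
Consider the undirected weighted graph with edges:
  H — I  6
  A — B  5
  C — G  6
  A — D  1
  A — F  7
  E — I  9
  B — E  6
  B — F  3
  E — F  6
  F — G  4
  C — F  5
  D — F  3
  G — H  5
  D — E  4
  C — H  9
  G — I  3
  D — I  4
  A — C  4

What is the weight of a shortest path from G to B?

A few of the G→B routes:
G - F - D - A - B: 4 + 3 + 1 + 5 = 13
G - I - D - F - B: 3 + 4 + 3 + 3 = 13
G - F - B: 4 + 3 = 7
G - I - D - A - B: 3 + 4 + 1 + 5 = 13
Shortest: 7.

7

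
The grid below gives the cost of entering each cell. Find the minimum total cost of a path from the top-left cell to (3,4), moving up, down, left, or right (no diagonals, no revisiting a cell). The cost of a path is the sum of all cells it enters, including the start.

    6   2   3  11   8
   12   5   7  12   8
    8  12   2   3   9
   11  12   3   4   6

33

One optimal route is [0,0] [0,1] [0,2] [1,2] [2,2] [2,3] [3,3] [3,4].
Its cost is 6 + 2 + 3 + 7 + 2 + 3 + 4 + 6 = 33.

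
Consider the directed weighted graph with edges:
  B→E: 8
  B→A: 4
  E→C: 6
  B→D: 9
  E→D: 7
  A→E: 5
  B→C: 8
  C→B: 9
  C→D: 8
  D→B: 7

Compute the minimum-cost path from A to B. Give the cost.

Candidate routes:
A-E-D-B: 5 + 7 + 7 = 19
A-E-C-D-B: 5 + 6 + 8 + 7 = 26
A-E-C-B: 5 + 6 + 9 = 20
Shortest: 19.

19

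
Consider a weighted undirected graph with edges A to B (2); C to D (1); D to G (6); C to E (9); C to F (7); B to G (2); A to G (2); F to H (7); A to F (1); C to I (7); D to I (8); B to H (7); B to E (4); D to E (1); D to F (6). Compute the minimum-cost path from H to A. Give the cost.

8

Comparing a few candidate routes:
H → B → E → D → F → A: 7 + 4 + 1 + 6 + 1 = 19
H → B → E → D → G → A: 7 + 4 + 1 + 6 + 2 = 20
H → B → G → A: 7 + 2 + 2 = 11
H → B → A: 7 + 2 = 9
H → F → A: 7 + 1 = 8
The minimum is 8.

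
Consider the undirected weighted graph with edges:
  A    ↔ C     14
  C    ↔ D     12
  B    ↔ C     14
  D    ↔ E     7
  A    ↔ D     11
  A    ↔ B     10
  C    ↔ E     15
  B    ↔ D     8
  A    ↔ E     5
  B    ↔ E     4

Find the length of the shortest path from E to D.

Some routes from E to D:
E - D: 7
E - A - B - D: 5 + 10 + 8 = 23
E - B - D: 4 + 8 = 12
E - A - D: 5 + 11 = 16
Shortest: 7.

7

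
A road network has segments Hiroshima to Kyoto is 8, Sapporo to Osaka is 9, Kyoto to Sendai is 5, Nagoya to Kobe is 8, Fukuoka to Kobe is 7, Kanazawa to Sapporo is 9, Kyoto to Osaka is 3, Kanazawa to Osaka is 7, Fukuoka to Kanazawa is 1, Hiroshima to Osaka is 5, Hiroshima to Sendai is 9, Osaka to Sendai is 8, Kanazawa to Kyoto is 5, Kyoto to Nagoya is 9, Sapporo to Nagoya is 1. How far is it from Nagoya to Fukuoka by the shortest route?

11

A few of the Nagoya→Fukuoka routes:
Nagoya → Sapporo → Kanazawa → Fukuoka: 1 + 9 + 1 = 11
Nagoya → Kyoto → Kanazawa → Fukuoka: 9 + 5 + 1 = 15
Nagoya → Sapporo → Osaka → Kyoto → Kanazawa → Fukuoka: 1 + 9 + 3 + 5 + 1 = 19
Nagoya → Kobe → Fukuoka: 8 + 7 = 15
Nagoya → Sapporo → Osaka → Kanazawa → Fukuoka: 1 + 9 + 7 + 1 = 18
The minimum is 11.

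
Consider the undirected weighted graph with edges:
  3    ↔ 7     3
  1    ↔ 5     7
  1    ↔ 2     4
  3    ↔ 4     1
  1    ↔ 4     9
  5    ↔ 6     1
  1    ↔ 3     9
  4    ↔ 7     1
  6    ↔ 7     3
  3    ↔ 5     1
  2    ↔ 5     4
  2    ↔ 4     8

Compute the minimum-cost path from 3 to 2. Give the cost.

Comparing a few candidate routes:
3 → 5 → 1 → 2: 1 + 7 + 4 = 12
3 → 7 → 6 → 5 → 2: 3 + 3 + 1 + 4 = 11
3 → 4 → 7 → 6 → 5 → 2: 1 + 1 + 3 + 1 + 4 = 10
3 → 5 → 2: 1 + 4 = 5
3 → 7 → 4 → 2: 3 + 1 + 8 = 12
3 → 4 → 2: 1 + 8 = 9
Shortest: 5.

5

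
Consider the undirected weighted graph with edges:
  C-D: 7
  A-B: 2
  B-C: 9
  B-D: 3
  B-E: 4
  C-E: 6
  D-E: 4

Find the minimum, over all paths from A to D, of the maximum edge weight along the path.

Candidate routes:
A-B-C-D: max(2, 9, 7) = 9
A-B-E-D: max(2, 4, 4) = 4
A-B-C-E-D: max(2, 9, 6, 4) = 9
A-B-E-C-D: max(2, 4, 6, 7) = 7
A-B-D: max(2, 3) = 3
Best route has worst link 3.

3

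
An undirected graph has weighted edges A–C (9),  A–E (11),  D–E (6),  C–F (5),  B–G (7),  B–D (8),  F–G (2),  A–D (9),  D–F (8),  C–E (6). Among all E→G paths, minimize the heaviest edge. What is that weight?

Checking several routes:
E - C - A - D - B - G: max(6, 9, 9, 8, 7) = 9
E - D - F - G: max(6, 8, 2) = 8
E - C - F - G: max(6, 5, 2) = 6
E - C - A - D - F - G: max(6, 9, 9, 8, 2) = 9
E - D - B - G: max(6, 8, 7) = 8
E - C - F - D - B - G: max(6, 5, 8, 8, 7) = 8
The minimum achievable maximum is 6.

6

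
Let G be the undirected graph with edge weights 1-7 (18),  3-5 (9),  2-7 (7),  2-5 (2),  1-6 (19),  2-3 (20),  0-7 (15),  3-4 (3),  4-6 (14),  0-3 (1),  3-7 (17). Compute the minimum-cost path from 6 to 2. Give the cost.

28

Checking several routes:
6→4→3→7→2: 14 + 3 + 17 + 7 = 41
6→4→3→2: 14 + 3 + 20 = 37
6→4→3→0→7→2: 14 + 3 + 1 + 15 + 7 = 40
6→4→3→5→2: 14 + 3 + 9 + 2 = 28
The minimum is 28.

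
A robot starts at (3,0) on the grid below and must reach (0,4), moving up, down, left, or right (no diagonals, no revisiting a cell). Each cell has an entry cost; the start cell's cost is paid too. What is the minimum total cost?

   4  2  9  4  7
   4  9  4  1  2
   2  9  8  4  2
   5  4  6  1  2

Take r3c0 → r3c1 → r3c2 → r3c3 → r3c4 → r2c4 → r1c4 → r0c4 for a total of 5 + 4 + 6 + 1 + 2 + 2 + 2 + 7 = 29.

29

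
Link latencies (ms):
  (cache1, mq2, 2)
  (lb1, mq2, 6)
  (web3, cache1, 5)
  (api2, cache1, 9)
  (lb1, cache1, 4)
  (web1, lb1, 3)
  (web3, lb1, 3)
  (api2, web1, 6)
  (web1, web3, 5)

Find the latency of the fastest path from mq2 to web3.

7

Checking several routes:
mq2→cache1→web3: 2 + 5 = 7
mq2→lb1→web3: 6 + 3 = 9
mq2→cache1→lb1→web3: 2 + 4 + 3 = 9
Best route has total 7 ms.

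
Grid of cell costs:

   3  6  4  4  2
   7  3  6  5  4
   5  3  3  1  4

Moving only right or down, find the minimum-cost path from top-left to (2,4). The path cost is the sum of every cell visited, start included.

Best path: [0,0] → [0,1] → [1,1] → [2,1] → [2,2] → [2,3] → [2,4]
Cost: 3 + 6 + 3 + 3 + 3 + 1 + 4 = 23

23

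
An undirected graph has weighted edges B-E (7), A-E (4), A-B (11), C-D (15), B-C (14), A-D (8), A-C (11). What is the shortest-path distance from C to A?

Routes from C to A:
C → B → E → A: 14 + 7 + 4 = 25
C → B → A: 14 + 11 = 25
C → A: 11
C → D → A: 15 + 8 = 23
The minimum is 11.

11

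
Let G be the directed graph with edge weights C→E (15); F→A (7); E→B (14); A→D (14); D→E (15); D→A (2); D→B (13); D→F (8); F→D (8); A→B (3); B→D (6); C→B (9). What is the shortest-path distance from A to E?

24

Candidate routes:
A -> B -> D -> E: 3 + 6 + 15 = 24
A -> D -> E: 14 + 15 = 29
The minimum is 24.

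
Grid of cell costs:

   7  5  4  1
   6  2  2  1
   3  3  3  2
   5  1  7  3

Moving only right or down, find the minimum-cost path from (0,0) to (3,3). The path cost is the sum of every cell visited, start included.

22

Best path: (0,0) -> (0,1) -> (1,1) -> (1,2) -> (1,3) -> (2,3) -> (3,3)
Cost: 7 + 5 + 2 + 2 + 1 + 2 + 3 = 22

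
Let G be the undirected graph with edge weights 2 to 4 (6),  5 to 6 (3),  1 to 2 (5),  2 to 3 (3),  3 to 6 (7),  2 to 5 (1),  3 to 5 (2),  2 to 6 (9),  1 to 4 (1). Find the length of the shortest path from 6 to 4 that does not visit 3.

10

Candidate routes:
6 -> 5 -> 2 -> 1 -> 4: 3 + 1 + 5 + 1 = 10
6 -> 2 -> 1 -> 4: 9 + 5 + 1 = 15
6 -> 5 -> 2 -> 4: 3 + 1 + 6 = 10
6 -> 2 -> 4: 9 + 6 = 15
Shortest: 10.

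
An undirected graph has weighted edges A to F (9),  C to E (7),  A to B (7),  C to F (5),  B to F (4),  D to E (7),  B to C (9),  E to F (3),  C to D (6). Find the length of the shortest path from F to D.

Some routes from F to D:
F -> C -> E -> D: 5 + 7 + 7 = 19
F -> E -> D: 3 + 7 = 10
F -> C -> D: 5 + 6 = 11
F -> E -> C -> D: 3 + 7 + 6 = 16
Shortest: 10.

10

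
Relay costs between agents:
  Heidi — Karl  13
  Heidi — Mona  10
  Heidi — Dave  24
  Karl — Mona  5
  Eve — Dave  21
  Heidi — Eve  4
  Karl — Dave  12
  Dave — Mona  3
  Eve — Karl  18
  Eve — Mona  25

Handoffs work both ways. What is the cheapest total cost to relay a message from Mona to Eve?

14

Some routes from Mona to Eve:
Mona-Karl-Heidi-Eve: 5 + 13 + 4 = 22
Mona-Dave-Eve: 3 + 21 = 24
Mona-Karl-Eve: 5 + 18 = 23
Mona-Heidi-Eve: 10 + 4 = 14
Shortest: 14.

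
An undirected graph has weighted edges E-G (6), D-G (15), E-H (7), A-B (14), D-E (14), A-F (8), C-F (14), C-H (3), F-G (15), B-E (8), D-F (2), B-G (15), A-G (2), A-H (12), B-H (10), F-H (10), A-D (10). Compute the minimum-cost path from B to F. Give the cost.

Some routes from B to F:
B → E → G → A → F: 8 + 6 + 2 + 8 = 24
B → H → F: 10 + 10 = 20
B → G → A → F: 15 + 2 + 8 = 25
B → A → F: 14 + 8 = 22
B → E → D → F: 8 + 14 + 2 = 24
Best route has total 20.

20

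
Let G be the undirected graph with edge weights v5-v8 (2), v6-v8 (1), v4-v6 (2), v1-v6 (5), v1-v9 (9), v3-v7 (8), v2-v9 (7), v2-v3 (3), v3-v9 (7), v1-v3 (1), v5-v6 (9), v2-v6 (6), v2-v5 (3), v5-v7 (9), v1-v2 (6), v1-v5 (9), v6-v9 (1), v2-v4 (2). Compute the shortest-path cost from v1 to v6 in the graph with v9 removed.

5

Checking several routes:
v1→v6: 5
v1→v3→v2→v6: 1 + 3 + 6 = 10
v1→v3→v2→v5→v8→v6: 1 + 3 + 3 + 2 + 1 = 10
v1→v3→v2→v4→v6: 1 + 3 + 2 + 2 = 8
Best route has total 5.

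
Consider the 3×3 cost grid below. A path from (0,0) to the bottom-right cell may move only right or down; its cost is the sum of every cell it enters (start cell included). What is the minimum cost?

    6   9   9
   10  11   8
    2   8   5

One optimal route is (0,0)→(1,0)→(2,0)→(2,1)→(2,2).
Its cost is 6 + 10 + 2 + 8 + 5 = 31.

31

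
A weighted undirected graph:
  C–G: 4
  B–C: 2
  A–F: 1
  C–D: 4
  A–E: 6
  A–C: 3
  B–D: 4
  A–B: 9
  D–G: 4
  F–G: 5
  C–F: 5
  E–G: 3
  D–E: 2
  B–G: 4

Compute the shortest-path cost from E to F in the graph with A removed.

Checking several routes:
E - D - C - F: 2 + 4 + 5 = 11
E - G - F: 3 + 5 = 8
E - D - G - F: 2 + 4 + 5 = 11
Best route has total 8.

8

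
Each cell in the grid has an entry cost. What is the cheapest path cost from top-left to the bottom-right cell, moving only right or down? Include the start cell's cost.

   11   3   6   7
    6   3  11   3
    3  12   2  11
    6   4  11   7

Cheapest: r0c0 r0c1 r0c2 r0c3 r1c3 r2c3 r3c3
  11 + 3 + 6 + 7 + 3 + 11 + 7 = 48

48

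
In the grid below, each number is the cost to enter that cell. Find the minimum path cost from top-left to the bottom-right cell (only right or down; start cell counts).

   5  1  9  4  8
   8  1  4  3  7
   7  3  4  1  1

16

One optimal route is r0c0 r0c1 r1c1 r1c2 r1c3 r2c3 r2c4.
Its cost is 5 + 1 + 1 + 4 + 3 + 1 + 1 = 16.
For comparison, the top-then-right route costs 35.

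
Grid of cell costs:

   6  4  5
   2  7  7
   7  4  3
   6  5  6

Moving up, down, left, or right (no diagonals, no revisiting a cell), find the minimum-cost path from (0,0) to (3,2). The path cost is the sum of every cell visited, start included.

Take r0c0→r1c0→r1c1→r2c1→r2c2→r3c2 for a total of 6 + 2 + 7 + 4 + 3 + 6 = 28.

28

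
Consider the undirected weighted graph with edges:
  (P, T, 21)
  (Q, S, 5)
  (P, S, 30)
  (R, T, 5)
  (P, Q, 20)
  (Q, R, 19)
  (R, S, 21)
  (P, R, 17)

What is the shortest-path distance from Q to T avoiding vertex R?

Candidate routes:
Q -> P -> T: 20 + 21 = 41
Q -> S -> P -> T: 5 + 30 + 21 = 56
The minimum is 41.

41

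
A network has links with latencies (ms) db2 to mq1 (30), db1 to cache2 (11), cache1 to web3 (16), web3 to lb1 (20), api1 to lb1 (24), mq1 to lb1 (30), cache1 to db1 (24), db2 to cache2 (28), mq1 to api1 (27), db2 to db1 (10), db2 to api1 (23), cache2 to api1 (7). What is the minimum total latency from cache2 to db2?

Some routes from cache2 to db2:
cache2-api1-db2: 7 + 23 = 30
cache2-db2: 28
cache2-db1-db2: 11 + 10 = 21
Best route has total 21 ms.

21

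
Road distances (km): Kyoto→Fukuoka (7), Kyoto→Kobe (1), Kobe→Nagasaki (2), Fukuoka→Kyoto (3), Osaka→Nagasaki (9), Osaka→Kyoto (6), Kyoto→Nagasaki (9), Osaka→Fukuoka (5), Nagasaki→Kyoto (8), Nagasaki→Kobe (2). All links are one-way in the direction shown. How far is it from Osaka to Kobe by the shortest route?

7

Some routes from Osaka to Kobe:
Osaka→Nagasaki→Kobe: 9 + 2 = 11
Osaka→Fukuoka→Kyoto→Kobe: 5 + 3 + 1 = 9
Osaka→Kyoto→Nagasaki→Kobe: 6 + 9 + 2 = 17
Osaka→Kyoto→Kobe: 6 + 1 = 7
The minimum is 7 km.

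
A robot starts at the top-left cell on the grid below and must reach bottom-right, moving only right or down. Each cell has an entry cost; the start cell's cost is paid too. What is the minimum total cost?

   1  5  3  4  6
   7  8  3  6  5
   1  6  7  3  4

One optimal route is (0,0) -> (0,1) -> (0,2) -> (1,2) -> (1,3) -> (2,3) -> (2,4).
Its cost is 1 + 5 + 3 + 3 + 6 + 3 + 4 = 25.
For comparison, the top-then-right route costs 28.

25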